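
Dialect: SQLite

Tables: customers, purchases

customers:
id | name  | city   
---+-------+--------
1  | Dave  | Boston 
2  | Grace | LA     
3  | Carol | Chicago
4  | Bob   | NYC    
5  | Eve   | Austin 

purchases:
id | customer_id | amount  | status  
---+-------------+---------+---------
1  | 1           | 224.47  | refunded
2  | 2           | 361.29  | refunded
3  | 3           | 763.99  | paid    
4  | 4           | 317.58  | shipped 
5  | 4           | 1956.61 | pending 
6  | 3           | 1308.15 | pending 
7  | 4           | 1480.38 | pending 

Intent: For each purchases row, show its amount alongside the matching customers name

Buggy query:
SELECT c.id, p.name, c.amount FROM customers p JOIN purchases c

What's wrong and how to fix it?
Bug: Missing join condition: each purchases row is matched to all customers rows instead of just its own

Fix: Specify the join condition linking the foreign key to the parent id

Corrected query:
SELECT c.id, p.name, c.amount FROM customers p JOIN purchases c ON c.customer_id = p.id

Result:
id | name  | amount 
---+-------+--------
1  | Dave  | 224.47 
2  | Grace | 361.29 
3  | Carol | 763.99 
4  | Bob   | 317.58 
5  | Bob   | 1956.61
6  | Carol | 1308.15
7  | Bob   | 1480.38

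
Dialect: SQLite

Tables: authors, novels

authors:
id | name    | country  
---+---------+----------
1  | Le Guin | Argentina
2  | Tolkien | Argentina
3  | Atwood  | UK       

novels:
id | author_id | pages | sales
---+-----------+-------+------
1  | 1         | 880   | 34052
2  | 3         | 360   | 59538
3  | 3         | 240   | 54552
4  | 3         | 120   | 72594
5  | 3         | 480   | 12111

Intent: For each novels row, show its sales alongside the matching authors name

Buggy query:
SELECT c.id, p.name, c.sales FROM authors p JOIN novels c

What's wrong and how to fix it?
Bug: JOIN with no ON clause produces a cartesian product; every novels row pairs with every authors row

Fix: Specify the join condition linking the foreign key to the parent id

Corrected query:
SELECT c.id, p.name, c.sales FROM authors p JOIN novels c ON c.author_id = p.id

Result:
id | name    | sales
---+---------+------
1  | Le Guin | 34052
2  | Atwood  | 59538
3  | Atwood  | 54552
4  | Atwood  | 72594
5  | Atwood  | 12111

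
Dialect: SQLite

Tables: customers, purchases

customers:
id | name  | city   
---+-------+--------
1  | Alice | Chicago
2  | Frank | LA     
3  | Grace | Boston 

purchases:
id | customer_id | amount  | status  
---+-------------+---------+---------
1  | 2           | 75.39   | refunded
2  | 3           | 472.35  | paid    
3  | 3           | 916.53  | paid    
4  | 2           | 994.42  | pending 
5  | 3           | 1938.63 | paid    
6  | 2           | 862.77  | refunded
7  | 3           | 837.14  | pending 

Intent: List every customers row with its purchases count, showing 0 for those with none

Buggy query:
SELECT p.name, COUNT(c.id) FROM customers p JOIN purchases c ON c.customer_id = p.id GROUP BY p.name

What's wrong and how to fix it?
Bug: INNER JOIN drops customers rows that have no matching purchases rows

Fix: Use LEFT JOIN so parents without children still appear (COUNT(c.id) gives 0)

Corrected query:
SELECT p.name, COUNT(c.id) FROM customers p LEFT JOIN purchases c ON c.customer_id = p.id GROUP BY p.name

Result:
name  | COUNT(c.id)
------+------------
Alice | 0          
Frank | 3          
Grace | 4          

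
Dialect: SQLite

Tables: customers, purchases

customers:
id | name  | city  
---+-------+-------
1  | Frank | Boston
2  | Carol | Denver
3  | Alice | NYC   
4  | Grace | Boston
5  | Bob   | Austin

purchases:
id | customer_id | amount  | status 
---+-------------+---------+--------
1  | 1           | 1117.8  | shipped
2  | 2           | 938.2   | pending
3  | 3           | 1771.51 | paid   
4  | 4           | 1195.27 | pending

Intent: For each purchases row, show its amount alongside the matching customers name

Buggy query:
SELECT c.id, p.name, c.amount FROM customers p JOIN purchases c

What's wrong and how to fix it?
Bug: Missing join condition: each purchases row is matched to all customers rows instead of just its own

Fix: Specify the join condition linking the foreign key to the parent id

Corrected query:
SELECT c.id, p.name, c.amount FROM customers p JOIN purchases c ON c.customer_id = p.id

Result:
id | name  | amount 
---+-------+--------
1  | Frank | 1117.8 
2  | Carol | 938.2  
3  | Alice | 1771.51
4  | Grace | 1195.27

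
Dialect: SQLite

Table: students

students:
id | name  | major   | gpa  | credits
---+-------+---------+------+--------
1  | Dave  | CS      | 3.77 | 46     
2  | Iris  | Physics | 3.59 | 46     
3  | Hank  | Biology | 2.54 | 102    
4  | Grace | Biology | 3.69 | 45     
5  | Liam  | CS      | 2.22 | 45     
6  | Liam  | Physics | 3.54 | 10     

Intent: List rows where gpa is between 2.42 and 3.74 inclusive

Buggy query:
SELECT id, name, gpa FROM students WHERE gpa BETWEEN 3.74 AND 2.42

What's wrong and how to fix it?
Bug: BETWEEN expects the lower bound first; with 3.74 AND 2.42 the range is empty

Fix: Write BETWEEN 2.42 AND 3.74

Corrected query:
SELECT id, name, gpa FROM students WHERE gpa BETWEEN 2.42 AND 3.74

Result:
id | name  | gpa 
---+-------+-----
2  | Iris  | 3.59
3  | Hank  | 2.54
4  | Grace | 3.69
6  | Liam  | 3.54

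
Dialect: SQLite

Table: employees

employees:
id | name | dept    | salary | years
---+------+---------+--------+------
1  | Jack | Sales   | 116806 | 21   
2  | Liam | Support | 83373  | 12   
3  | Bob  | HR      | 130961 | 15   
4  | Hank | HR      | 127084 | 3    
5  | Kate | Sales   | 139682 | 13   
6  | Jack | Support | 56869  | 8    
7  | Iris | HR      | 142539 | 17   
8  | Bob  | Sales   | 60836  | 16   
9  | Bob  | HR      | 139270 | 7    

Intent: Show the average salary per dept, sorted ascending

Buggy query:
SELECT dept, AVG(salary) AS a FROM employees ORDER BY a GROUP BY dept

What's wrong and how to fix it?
Bug: ORDER BY appears before GROUP BY; SQL clause order requires GROUP BY first

Fix: Reorder: SELECT … FROM … GROUP BY … ORDER BY …

Corrected query:
SELECT dept, AVG(salary) AS a FROM employees GROUP BY dept ORDER BY a

Result:
dept    | a            
--------+--------------
Support | 70121        
Sales   | 105774.666667
HR      | 134963.5     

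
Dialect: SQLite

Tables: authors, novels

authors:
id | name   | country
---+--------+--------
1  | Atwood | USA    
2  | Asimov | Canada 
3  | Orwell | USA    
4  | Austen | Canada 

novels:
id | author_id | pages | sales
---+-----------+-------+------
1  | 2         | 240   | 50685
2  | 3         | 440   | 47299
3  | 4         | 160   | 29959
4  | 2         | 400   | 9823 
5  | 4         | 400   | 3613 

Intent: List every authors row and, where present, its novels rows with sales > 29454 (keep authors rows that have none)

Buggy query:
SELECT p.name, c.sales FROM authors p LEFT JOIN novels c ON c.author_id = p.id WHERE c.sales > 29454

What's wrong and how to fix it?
Bug: A WHERE condition on the right-hand table after LEFT JOIN drops unmatched parents

Fix: Put 'c.sales > 29454' in the JOIN's ON clause instead of WHERE

Corrected query:
SELECT p.name, c.sales FROM authors p LEFT JOIN novels c ON c.author_id = p.id AND c.sales > 29454

Result:
name   | sales
-------+------
Atwood | NULL 
Asimov | 50685
Orwell | 47299
Austen | 29959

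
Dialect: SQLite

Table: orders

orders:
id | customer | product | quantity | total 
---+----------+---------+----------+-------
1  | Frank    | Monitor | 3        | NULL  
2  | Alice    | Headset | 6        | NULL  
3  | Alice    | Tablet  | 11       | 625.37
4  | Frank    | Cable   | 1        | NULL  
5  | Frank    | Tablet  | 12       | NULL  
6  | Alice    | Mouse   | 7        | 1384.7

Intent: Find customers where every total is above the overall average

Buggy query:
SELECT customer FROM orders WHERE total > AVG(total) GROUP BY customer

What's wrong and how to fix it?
Bug: WHERE evaluates per row before aggregation, so AVG() is unavailable

Fix: Compute the overall average in a scalar subquery and compare each group's MIN against it in HAVING

Corrected query:
SELECT customer FROM orders GROUP BY customer HAVING MIN(total) > (SELECT AVG(total) FROM orders)

Result:
(no rows)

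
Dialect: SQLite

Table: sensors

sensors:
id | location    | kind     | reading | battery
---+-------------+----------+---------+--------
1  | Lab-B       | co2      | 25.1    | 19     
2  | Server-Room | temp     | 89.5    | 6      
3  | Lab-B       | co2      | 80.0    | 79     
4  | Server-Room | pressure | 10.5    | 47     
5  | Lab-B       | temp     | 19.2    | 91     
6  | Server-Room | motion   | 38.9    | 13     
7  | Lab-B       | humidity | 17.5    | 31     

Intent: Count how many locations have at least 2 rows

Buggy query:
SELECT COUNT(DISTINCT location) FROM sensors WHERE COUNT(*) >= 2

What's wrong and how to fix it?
Bug: WHERE filters individual rows, not groups, so a group-level COUNT is invalid there

Fix: Use a subquery that GROUPs and filters with HAVING, then count its rows

Corrected query:
SELECT COUNT(*) FROM (SELECT location FROM sensors GROUP BY location HAVING COUNT(*) >= 2)

Result:
COUNT(*)
--------
2       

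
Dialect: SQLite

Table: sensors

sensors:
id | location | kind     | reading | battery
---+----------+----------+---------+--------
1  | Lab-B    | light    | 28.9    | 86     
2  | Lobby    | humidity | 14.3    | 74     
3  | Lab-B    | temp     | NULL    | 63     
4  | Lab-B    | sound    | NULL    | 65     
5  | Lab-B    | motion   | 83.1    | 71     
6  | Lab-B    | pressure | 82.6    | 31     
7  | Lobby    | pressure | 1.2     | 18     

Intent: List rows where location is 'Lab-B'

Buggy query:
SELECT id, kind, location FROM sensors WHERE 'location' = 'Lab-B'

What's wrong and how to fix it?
Bug: 'location' in single quotes is a string literal, not the column; the comparison is literal-vs-literal and never true

Fix: Remove the quotes around the column name (or use double quotes for an identifier)

Corrected query:
SELECT id, kind, location FROM sensors WHERE location = 'Lab-B'

Result:
id | kind     | location
---+----------+---------
1  | light    | Lab-B   
3  | temp     | Lab-B   
4  | sound    | Lab-B   
5  | motion   | Lab-B   
6  | pressure | Lab-B   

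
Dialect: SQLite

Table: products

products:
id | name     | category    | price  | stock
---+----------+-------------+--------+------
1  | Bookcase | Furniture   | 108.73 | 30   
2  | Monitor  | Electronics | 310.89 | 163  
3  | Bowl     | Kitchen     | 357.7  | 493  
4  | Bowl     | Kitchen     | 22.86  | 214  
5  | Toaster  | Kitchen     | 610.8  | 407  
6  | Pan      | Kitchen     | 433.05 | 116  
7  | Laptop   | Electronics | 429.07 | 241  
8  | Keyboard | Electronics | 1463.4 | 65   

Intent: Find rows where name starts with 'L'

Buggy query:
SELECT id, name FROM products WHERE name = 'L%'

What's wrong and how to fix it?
Bug: '=' compares the literal string including the % character; pattern matching needs LIKE

Fix: Replace '=' with LIKE so 'L%' is treated as a pattern

Corrected query:
SELECT id, name FROM products WHERE name LIKE 'L%'

Result:
id | name  
---+-------
7  | Laptop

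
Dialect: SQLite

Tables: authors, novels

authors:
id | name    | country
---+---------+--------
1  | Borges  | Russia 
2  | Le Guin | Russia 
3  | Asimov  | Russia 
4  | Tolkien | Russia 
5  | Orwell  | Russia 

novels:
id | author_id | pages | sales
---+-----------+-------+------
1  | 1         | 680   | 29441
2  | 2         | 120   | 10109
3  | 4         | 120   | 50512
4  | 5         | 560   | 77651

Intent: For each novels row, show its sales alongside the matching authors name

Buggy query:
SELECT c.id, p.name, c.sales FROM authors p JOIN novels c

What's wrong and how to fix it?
Bug: Missing join condition: each novels row is matched to all authors rows instead of just its own

Fix: Specify the join condition linking the foreign key to the parent id

Corrected query:
SELECT c.id, p.name, c.sales FROM authors p JOIN novels c ON c.author_id = p.id

Result:
id | name    | sales
---+---------+------
1  | Borges  | 29441
2  | Le Guin | 10109
3  | Tolkien | 50512
4  | Orwell  | 77651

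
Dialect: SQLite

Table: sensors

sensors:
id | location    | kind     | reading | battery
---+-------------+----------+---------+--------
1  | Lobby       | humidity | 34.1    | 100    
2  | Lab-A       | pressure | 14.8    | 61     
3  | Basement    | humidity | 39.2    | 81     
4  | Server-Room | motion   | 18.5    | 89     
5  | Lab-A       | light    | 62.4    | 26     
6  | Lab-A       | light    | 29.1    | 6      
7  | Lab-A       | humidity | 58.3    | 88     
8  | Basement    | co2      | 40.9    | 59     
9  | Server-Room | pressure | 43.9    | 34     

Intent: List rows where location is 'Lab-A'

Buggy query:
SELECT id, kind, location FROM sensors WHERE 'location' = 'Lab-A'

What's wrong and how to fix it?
Bug: Single quotes denote string literals in SQL; the column name is being compared as a constant string

Fix: Remove the quotes around the column name (or use double quotes for an identifier)

Corrected query:
SELECT id, kind, location FROM sensors WHERE location = 'Lab-A'

Result:
id | kind     | location
---+----------+---------
2  | pressure | Lab-A   
5  | light    | Lab-A   
6  | light    | Lab-A   
7  | humidity | Lab-A   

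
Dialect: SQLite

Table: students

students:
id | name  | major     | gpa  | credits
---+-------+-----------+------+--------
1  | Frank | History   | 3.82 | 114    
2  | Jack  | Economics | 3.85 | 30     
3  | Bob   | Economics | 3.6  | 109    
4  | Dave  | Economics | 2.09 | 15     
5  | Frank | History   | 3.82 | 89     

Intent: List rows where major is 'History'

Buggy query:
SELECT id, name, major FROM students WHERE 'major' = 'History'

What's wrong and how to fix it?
Bug: Single quotes denote string literals in SQL; the column name is being compared as a constant string

Fix: Reference the column as major without single quotes

Corrected query:
SELECT id, name, major FROM students WHERE major = 'History'

Result:
id | name  | major  
---+-------+--------
1  | Frank | History
5  | Frank | History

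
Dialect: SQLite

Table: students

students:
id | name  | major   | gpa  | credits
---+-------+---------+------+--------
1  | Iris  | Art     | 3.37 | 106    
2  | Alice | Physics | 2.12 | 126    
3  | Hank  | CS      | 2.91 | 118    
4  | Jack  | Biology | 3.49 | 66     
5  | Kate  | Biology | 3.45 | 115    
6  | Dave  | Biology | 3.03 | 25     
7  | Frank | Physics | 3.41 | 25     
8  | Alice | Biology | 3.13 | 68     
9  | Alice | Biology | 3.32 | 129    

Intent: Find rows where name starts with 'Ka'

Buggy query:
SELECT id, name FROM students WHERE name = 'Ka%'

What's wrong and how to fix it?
Bug: '=' compares the literal string including the % character; pattern matching needs LIKE

Fix: Use LIKE for wildcard pattern matching

Corrected query:
SELECT id, name FROM students WHERE name LIKE 'Ka%'

Result:
id | name
---+-----
5  | Kate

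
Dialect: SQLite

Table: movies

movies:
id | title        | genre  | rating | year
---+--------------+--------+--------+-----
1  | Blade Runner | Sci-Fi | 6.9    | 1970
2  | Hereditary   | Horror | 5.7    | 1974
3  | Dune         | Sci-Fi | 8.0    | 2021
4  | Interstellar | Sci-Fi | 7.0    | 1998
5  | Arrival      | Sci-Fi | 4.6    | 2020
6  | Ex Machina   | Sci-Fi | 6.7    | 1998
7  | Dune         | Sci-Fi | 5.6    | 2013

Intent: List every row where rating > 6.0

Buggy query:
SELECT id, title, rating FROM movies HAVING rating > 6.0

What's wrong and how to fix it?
Bug: HAVING filters the output of aggregation, but this query has no GROUP BY and no aggregate functions, so SQLite rejects it (HAVING clause on a non-aggregate query); the condition here is per row

Fix: Use WHERE for row-level filtering

Corrected query:
SELECT id, title, rating FROM movies WHERE rating > 6.0

Result:
id | title        | rating
---+--------------+-------
1  | Blade Runner | 6.9   
3  | Dune         | 8     
4  | Interstellar | 7     
6  | Ex Machina   | 6.7   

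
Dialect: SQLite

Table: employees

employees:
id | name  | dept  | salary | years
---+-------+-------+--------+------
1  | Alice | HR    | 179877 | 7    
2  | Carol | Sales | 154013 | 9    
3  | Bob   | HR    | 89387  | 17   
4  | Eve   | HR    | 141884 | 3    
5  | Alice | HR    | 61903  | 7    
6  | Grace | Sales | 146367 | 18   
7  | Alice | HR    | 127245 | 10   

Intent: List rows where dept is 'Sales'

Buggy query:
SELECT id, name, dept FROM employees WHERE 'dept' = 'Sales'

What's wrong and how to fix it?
Bug: Single quotes denote string literals in SQL; the column name is being compared as a constant string

Fix: Reference the column as dept without single quotes

Corrected query:
SELECT id, name, dept FROM employees WHERE dept = 'Sales'

Result:
id | name  | dept 
---+-------+------
2  | Carol | Sales
6  | Grace | Sales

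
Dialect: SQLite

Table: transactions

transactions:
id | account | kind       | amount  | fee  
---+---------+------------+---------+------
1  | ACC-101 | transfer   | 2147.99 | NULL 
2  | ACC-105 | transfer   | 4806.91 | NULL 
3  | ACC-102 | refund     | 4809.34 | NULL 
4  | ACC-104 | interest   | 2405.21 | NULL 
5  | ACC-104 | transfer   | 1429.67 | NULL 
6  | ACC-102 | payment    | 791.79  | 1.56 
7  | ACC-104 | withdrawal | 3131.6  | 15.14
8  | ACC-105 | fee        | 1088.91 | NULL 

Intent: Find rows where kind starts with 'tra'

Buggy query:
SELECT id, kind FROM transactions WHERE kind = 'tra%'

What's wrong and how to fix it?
Bug: '=' compares the literal string including the % character; pattern matching needs LIKE

Fix: Replace '=' with LIKE so 'tra%' is treated as a pattern

Corrected query:
SELECT id, kind FROM transactions WHERE kind LIKE 'tra%'

Result:
id | kind    
---+---------
1  | transfer
2  | transfer
5  | transfer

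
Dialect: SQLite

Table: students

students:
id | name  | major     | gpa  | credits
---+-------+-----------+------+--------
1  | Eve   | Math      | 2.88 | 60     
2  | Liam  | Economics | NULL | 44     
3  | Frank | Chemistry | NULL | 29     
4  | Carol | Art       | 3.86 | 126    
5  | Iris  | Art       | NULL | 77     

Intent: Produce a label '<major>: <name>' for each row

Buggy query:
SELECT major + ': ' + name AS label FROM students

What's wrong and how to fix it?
Bug: SQLite uses || for string concatenation; + coerces text to numbers (yielding 0)

Fix: Replace + with || to concatenate text

Corrected query:
SELECT major || ': ' || name AS label FROM students

Result:
label           
----------------
Math: Eve       
Economics: Liam 
Chemistry: Frank
Art: Carol      
Art: Iris       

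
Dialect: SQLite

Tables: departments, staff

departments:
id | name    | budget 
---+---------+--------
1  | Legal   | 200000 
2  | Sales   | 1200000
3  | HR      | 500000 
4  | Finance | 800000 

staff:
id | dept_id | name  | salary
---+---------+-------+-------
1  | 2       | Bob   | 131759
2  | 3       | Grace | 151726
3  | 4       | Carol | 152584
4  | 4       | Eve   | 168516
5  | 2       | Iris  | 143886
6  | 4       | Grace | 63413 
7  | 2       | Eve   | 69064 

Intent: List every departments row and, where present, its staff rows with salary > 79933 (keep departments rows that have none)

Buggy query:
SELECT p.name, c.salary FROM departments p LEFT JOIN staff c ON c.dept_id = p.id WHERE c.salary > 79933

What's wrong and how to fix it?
Bug: A WHERE condition on the right-hand table after LEFT JOIN drops unmatched parents

Fix: Move the right-table condition into the ON clause so unmatched parents are kept

Corrected query:
SELECT p.name, c.salary FROM departments p LEFT JOIN staff c ON c.dept_id = p.id AND c.salary > 79933

Result:
name    | salary
--------+-------
Legal   | NULL  
Sales   | 131759
Sales   | 143886
HR      | 151726
Finance | 152584
Finance | 168516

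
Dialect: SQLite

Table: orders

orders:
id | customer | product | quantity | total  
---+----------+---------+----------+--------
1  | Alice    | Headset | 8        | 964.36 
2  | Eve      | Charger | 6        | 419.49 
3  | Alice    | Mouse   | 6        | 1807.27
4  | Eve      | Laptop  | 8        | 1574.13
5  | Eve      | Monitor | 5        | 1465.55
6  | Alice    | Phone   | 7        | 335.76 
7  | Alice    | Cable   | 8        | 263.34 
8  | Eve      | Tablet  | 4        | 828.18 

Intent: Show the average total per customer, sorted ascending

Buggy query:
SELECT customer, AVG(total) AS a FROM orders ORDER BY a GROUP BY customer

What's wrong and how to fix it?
Bug: GROUP BY must precede ORDER BY

Fix: Reorder: SELECT … FROM … GROUP BY … ORDER BY …

Corrected query:
SELECT customer, AVG(total) AS a FROM orders GROUP BY customer ORDER BY a

Result:
customer | a        
---------+----------
Alice    | 842.6825 
Eve      | 1071.8375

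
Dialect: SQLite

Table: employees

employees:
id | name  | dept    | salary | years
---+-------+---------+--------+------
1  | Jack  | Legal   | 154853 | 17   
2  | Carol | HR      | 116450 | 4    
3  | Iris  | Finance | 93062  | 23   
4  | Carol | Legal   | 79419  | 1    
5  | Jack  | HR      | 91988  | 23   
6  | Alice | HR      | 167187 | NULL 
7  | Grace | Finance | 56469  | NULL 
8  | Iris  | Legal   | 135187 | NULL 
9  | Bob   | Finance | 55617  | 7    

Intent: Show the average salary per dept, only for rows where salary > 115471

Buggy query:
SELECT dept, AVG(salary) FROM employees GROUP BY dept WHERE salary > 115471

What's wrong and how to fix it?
Bug: WHERE cannot follow GROUP BY

Fix: Move the WHERE clause before GROUP BY

Corrected query:
SELECT dept, AVG(salary) FROM employees WHERE salary > 115471 GROUP BY dept

Result:
dept  | AVG(salary)
------+------------
HR    | 141818.5   
Legal | 145020     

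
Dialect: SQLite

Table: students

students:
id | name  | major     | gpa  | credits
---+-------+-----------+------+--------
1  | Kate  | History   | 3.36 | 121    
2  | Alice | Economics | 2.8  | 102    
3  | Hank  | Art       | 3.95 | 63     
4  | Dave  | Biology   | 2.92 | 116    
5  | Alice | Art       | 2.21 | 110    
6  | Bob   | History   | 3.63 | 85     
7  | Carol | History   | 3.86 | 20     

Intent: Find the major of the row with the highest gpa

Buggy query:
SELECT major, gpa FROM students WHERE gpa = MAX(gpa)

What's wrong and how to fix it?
Bug: MAX(gpa) is an aggregate and cannot be used directly in WHERE

Fix: Use a subquery: WHERE gpa = (SELECT MAX(gpa) FROM students)

Corrected query:
SELECT major, gpa FROM students WHERE gpa = (SELECT MAX(gpa) FROM students)

Result:
major | gpa 
------+-----
Art   | 3.95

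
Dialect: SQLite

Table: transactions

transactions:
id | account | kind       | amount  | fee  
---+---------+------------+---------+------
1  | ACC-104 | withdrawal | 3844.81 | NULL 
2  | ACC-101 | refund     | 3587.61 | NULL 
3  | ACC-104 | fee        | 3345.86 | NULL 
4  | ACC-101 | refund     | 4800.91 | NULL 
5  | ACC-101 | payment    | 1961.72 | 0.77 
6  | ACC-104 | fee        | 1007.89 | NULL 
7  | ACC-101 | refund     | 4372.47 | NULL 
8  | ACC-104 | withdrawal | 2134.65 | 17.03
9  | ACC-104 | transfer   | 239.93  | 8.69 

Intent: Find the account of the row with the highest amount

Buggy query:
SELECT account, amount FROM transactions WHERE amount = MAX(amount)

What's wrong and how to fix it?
Bug: WHERE is evaluated per row; an aggregate over the whole table isn't defined there

Fix: Wrap MAX in a scalar subquery so WHERE compares against a single value

Corrected query:
SELECT account, amount FROM transactions WHERE amount = (SELECT MAX(amount) FROM transactions)

Result:
account | amount 
--------+--------
ACC-101 | 4800.91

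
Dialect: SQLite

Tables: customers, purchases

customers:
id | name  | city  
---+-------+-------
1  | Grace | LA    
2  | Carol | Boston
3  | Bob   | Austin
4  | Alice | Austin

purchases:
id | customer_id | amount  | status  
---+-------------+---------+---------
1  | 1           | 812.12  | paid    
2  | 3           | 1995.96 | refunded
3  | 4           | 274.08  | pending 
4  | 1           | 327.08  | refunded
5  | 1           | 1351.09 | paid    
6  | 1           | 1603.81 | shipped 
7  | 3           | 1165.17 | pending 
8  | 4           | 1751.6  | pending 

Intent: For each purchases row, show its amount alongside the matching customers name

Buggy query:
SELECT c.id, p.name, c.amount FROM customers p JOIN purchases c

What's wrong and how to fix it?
Bug: Missing join condition: each purchases row is matched to all customers rows instead of just its own

Fix: Specify the join condition linking the foreign key to the parent id

Corrected query:
SELECT c.id, p.name, c.amount FROM customers p JOIN purchases c ON c.customer_id = p.id

Result:
id | name  | amount 
---+-------+--------
1  | Grace | 812.12 
2  | Bob   | 1995.96
3  | Alice | 274.08 
4  | Grace | 327.08 
5  | Grace | 1351.09
6  | Grace | 1603.81
7  | Bob   | 1165.17
8  | Alice | 1751.6 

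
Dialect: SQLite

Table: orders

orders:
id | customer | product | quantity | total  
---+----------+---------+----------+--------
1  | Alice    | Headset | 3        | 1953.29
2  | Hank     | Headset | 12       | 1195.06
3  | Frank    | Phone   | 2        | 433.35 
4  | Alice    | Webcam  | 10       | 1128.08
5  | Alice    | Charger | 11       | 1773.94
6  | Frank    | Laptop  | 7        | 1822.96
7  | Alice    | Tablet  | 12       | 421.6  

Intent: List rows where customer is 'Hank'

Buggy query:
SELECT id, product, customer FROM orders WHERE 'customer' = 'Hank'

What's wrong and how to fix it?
Bug: 'customer' in single quotes is a string literal, not the column; the comparison is literal-vs-literal and never true

Fix: Reference the column as customer without single quotes

Corrected query:
SELECT id, product, customer FROM orders WHERE customer = 'Hank'

Result:
id | product | customer
---+---------+---------
2  | Headset | Hank    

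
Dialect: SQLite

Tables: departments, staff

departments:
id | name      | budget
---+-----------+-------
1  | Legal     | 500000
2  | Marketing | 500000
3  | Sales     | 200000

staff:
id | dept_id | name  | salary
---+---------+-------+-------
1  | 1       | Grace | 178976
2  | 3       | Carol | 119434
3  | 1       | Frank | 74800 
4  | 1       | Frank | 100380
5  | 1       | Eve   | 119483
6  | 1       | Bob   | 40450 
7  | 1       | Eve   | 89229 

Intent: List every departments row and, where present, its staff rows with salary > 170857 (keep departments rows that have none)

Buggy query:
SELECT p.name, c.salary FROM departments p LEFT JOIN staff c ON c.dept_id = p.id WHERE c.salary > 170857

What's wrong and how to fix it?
Bug: Filtering c.salary in WHERE discards the NULL rows produced by LEFT JOIN, turning it into an inner join

Fix: Put 'c.salary > 170857' in the JOIN's ON clause instead of WHERE

Corrected query:
SELECT p.name, c.salary FROM departments p LEFT JOIN staff c ON c.dept_id = p.id AND c.salary > 170857

Result:
name      | salary
----------+-------
Legal     | 178976
Marketing | NULL  
Sales     | NULL  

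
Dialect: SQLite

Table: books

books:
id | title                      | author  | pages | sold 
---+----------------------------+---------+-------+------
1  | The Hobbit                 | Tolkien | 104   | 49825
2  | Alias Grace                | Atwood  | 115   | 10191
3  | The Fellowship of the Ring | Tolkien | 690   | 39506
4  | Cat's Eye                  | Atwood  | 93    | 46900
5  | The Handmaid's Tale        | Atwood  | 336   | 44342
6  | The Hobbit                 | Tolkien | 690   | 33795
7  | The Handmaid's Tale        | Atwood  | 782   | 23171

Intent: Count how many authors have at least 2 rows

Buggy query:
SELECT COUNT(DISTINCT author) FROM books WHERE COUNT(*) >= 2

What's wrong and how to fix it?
Bug: COUNT(*) cannot appear in WHERE; the per-group count doesn't exist yet

Fix: Group first with HAVING COUNT(*) >= 2, then COUNT the resulting groups

Corrected query:
SELECT COUNT(*) FROM (SELECT author FROM books GROUP BY author HAVING COUNT(*) >= 2)

Result:
COUNT(*)
--------
2       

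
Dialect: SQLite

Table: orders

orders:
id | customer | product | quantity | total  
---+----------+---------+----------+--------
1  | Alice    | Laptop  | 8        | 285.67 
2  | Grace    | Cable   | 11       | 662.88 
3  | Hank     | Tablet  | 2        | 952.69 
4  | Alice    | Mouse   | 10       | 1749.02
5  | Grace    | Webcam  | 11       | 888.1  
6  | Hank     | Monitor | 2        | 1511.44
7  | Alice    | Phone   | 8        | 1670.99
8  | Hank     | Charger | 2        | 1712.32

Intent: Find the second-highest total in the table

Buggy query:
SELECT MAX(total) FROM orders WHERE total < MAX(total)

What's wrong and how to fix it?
Bug: MAX(total) on the right of the comparison is an aggregate-in-WHERE error

Fix: Compute the overall MAX in a subquery, then take MAX of rows below it

Corrected query:
SELECT MAX(total) FROM orders WHERE total < (SELECT MAX(total) FROM orders)

Result:
MAX(total)
----------
1712.32   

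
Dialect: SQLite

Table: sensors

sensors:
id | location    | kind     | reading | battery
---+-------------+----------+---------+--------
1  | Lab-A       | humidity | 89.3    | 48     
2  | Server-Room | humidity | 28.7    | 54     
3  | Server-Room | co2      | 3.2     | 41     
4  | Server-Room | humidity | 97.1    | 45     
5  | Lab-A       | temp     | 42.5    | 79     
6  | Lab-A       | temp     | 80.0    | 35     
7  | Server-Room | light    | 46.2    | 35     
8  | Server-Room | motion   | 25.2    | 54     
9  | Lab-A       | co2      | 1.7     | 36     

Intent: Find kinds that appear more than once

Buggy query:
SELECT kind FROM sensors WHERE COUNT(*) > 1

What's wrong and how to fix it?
Bug: COUNT(*) is an aggregate and cannot be used in WHERE

Fix: GROUP BY kind, then filter groups with HAVING COUNT(*) > 1

Corrected query:
SELECT kind FROM sensors GROUP BY kind HAVING COUNT(*) > 1

Result:
kind    
--------
co2     
humidity
temp    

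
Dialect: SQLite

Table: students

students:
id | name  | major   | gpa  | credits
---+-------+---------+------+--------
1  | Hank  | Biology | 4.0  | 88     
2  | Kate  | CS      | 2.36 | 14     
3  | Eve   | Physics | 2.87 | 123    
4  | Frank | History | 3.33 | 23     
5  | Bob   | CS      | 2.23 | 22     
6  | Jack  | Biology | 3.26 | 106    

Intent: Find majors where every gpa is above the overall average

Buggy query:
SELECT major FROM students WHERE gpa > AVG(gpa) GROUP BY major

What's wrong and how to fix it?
Bug: WHERE evaluates per row before aggregation, so AVG() is unavailable

Fix: Compute the overall average in a scalar subquery and compare each group's MIN against it in HAVING

Corrected query:
SELECT major FROM students GROUP BY major HAVING MIN(gpa) > (SELECT AVG(gpa) FROM students)

Result:
major  
-------
Biology
History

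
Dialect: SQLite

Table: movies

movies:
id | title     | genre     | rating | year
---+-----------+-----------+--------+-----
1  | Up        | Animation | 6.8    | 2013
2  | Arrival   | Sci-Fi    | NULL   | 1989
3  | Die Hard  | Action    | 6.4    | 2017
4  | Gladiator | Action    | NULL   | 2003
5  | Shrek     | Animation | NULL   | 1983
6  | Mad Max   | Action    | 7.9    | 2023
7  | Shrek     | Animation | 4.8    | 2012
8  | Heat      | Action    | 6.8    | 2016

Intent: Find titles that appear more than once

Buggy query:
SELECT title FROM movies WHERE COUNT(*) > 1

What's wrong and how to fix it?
Bug: COUNT(*) is an aggregate and cannot be used in WHERE

Fix: Group first, then use HAVING for the count condition

Corrected query:
SELECT title FROM movies GROUP BY title HAVING COUNT(*) > 1

Result:
title
-----
Shrek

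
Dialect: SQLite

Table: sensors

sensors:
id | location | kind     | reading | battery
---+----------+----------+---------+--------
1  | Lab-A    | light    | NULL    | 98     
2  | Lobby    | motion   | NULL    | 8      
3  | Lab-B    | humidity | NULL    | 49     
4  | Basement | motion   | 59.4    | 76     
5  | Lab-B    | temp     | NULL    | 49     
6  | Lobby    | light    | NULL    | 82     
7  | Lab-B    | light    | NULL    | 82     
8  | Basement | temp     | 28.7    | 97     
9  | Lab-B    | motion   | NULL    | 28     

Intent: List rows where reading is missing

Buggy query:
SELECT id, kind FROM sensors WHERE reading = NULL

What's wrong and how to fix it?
Bug: '= NULL' is always unknown in SQL three-valued logic, so no rows match

Fix: Use IS NULL to test for NULL

Corrected query:
SELECT id, kind FROM sensors WHERE reading IS NULL

Result:
id | kind    
---+---------
1  | light   
2  | motion  
3  | humidity
5  | temp    
6  | light   
7  | light   
9  | motion  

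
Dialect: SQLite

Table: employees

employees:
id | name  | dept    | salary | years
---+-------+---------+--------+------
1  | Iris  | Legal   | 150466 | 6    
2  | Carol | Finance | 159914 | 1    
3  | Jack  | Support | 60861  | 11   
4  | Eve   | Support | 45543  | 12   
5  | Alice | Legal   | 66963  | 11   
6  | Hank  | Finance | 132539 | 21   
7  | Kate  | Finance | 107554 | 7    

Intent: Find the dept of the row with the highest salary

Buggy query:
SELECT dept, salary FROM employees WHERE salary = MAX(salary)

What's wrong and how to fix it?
Bug: WHERE is evaluated per row; an aggregate over the whole table isn't defined there

Fix: Wrap MAX in a scalar subquery so WHERE compares against a single value

Corrected query:
SELECT dept, salary FROM employees WHERE salary = (SELECT MAX(salary) FROM employees)

Result:
dept    | salary
--------+-------
Finance | 159914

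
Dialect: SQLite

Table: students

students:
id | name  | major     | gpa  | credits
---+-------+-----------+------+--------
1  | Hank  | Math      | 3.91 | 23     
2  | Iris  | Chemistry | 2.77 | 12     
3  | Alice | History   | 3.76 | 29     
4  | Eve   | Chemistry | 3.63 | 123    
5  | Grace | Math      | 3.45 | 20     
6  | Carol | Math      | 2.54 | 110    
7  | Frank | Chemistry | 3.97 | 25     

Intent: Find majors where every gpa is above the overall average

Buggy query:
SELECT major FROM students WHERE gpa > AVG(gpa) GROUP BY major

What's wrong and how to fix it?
Bug: AVG() is an aggregate; it can't sit directly in WHERE

Fix: Use a subquery for AVG and a HAVING MIN(...) filter so the condition holds for every row in the group

Corrected query:
SELECT major FROM students GROUP BY major HAVING MIN(gpa) > (SELECT AVG(gpa) FROM students)

Result:
major  
-------
History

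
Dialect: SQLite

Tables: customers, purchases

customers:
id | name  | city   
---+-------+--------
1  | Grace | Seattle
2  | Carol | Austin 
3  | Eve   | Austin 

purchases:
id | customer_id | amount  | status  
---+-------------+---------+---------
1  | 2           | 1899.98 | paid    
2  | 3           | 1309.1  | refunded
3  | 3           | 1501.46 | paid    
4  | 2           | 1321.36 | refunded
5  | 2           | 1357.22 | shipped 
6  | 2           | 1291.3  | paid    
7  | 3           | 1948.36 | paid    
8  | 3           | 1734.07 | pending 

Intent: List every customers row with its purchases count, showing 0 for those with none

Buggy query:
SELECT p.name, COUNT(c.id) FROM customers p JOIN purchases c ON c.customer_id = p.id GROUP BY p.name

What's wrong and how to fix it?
Bug: An inner join excludes parents with zero children

Fix: Use LEFT JOIN so parents without children still appear (COUNT(c.id) gives 0)

Corrected query:
SELECT p.name, COUNT(c.id) FROM customers p LEFT JOIN purchases c ON c.customer_id = p.id GROUP BY p.name

Result:
name  | COUNT(c.id)
------+------------
Carol | 4          
Eve   | 4          
Grace | 0          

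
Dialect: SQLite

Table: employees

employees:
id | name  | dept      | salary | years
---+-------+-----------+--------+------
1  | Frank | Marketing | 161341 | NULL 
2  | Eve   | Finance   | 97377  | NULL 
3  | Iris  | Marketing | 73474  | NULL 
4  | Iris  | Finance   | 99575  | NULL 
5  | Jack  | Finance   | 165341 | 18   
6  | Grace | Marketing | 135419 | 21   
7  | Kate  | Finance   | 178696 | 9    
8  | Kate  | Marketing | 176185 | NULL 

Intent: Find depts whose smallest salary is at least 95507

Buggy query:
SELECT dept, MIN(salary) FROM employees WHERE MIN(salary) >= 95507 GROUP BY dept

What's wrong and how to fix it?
Bug: MIN() in WHERE is a misuse of aggregate

Fix: Use HAVING for the per-group MIN condition

Corrected query:
SELECT dept, MIN(salary) FROM employees GROUP BY dept HAVING MIN(salary) >= 95507

Result:
dept    | MIN(salary)
--------+------------
Finance | 97377      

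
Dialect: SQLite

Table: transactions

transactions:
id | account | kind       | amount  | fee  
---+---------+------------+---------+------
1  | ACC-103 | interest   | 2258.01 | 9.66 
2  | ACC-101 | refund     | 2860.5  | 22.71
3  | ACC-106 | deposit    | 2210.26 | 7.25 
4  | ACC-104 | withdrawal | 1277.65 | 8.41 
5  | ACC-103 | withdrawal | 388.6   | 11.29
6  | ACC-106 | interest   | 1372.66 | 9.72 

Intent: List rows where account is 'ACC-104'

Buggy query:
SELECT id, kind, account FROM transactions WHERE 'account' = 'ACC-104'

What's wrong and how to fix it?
Bug: Single quotes denote string literals in SQL; the column name is being compared as a constant string

Fix: Remove the quotes around the column name (or use double quotes for an identifier)

Corrected query:
SELECT id, kind, account FROM transactions WHERE account = 'ACC-104'

Result:
id | kind       | account
---+------------+--------
4  | withdrawal | ACC-104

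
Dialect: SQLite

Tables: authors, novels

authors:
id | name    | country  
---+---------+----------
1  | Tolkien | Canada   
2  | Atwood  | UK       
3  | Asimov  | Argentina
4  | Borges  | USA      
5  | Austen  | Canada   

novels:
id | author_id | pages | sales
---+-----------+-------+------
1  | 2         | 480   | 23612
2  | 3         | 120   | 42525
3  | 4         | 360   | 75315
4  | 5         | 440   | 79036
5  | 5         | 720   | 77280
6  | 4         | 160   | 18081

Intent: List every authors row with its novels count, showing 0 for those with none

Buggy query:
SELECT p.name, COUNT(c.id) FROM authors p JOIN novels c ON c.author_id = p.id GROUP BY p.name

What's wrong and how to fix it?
Bug: An inner join excludes parents with zero children

Fix: Switch to LEFT JOIN to retain unmatched parent rows

Corrected query:
SELECT p.name, COUNT(c.id) FROM authors p LEFT JOIN novels c ON c.author_id = p.id GROUP BY p.name

Result:
name    | COUNT(c.id)
--------+------------
Asimov  | 1          
Atwood  | 1          
Austen  | 2          
Borges  | 2          
Tolkien | 0          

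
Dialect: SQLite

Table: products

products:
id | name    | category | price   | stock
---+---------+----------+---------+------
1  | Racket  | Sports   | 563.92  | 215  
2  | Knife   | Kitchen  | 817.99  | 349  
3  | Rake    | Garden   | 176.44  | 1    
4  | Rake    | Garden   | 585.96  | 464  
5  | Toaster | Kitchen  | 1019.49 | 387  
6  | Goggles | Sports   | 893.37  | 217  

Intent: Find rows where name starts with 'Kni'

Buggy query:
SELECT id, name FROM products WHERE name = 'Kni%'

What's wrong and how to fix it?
Bug: Wildcards only work with LIKE; '=' treats '%' as a literal character

Fix: Use LIKE for wildcard pattern matching

Corrected query:
SELECT id, name FROM products WHERE name LIKE 'Kni%'

Result:
id | name 
---+------
2  | Knife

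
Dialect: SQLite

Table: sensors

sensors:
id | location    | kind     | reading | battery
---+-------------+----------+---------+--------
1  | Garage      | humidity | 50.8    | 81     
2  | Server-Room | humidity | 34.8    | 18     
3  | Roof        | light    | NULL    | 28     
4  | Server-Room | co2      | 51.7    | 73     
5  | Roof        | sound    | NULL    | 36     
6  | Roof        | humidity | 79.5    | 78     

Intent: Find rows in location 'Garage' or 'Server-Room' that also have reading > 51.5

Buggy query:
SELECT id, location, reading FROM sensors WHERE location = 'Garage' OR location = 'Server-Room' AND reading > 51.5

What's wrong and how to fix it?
Bug: Without parentheses, AND is evaluated before OR, so the reading filter only applies to the 'Server-Room' branch

Fix: Group the OR with parentheses (or use IN), then AND the threshold

Corrected query:
SELECT id, location, reading FROM sensors WHERE (location = 'Garage' OR location = 'Server-Room') AND reading > 51.5

Result:
id | location    | reading
---+-------------+--------
4  | Server-Room | 51.7   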